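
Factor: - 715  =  -5^1*11^1*13^1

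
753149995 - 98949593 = 654200402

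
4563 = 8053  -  3490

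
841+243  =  1084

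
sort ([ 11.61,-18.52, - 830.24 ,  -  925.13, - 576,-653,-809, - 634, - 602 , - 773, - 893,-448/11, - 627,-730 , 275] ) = [ -925.13 , - 893,  -  830.24,- 809,-773,-730 ,-653,-634, - 627, - 602 ,-576,-448/11, - 18.52,11.61,  275] 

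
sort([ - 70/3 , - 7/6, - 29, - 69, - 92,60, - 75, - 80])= [- 92, - 80, - 75, - 69 , - 29,-70/3,- 7/6,60 ]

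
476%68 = 0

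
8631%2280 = 1791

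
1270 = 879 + 391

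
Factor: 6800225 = 5^2 * 272009^1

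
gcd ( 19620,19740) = 60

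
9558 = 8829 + 729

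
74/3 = 24 + 2/3 = 24.67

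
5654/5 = 5654/5=1130.80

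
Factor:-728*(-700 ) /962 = 19600/37 =2^4*5^2*7^2*37^( - 1 )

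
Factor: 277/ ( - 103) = -103^( - 1 )*277^1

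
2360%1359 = 1001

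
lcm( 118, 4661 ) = 9322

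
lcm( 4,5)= 20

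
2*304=608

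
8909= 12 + 8897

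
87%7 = 3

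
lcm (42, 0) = 0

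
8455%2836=2783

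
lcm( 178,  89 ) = 178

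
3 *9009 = 27027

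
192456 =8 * 24057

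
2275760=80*28447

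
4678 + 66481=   71159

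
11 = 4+7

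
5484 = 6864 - 1380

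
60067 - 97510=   -  37443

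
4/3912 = 1/978= 0.00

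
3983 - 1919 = 2064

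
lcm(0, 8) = 0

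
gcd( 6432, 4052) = 4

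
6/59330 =3/29665  =  0.00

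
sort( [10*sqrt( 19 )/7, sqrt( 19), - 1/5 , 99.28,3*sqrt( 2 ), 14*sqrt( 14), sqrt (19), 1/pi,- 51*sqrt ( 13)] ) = [ - 51*sqrt( 13), -1/5,1/pi,  3 * sqrt( 2),sqrt( 19 ),sqrt( 19), 10 * sqrt( 19 )/7,14*sqrt(14 ),99.28]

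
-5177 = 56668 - 61845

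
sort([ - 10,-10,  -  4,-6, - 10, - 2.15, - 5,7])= [-10, - 10, -10 ,-6, - 5,  -  4, -2.15, 7 ]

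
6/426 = 1/71 = 0.01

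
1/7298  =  1/7298= 0.00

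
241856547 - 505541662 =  - 263685115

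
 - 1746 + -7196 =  - 8942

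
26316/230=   114 +48/115 =114.42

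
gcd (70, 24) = 2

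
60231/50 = 1204 + 31/50 = 1204.62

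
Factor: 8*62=2^4*31^1 = 496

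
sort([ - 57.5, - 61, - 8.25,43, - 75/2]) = [- 61, - 57.5, - 75/2, - 8.25,43]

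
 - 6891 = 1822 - 8713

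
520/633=520/633  =  0.82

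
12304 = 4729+7575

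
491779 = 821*599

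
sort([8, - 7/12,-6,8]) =[ - 6,  -  7/12, 8,8] 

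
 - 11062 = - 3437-7625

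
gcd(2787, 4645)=929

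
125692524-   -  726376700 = 852069224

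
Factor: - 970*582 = - 2^2*3^1*5^1*97^2 =-564540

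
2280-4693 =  - 2413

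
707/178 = 3 + 173/178 = 3.97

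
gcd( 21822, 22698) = 6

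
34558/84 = 411+17/42 = 411.40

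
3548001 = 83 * 42747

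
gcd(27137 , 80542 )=11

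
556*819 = 455364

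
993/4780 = 993/4780 = 0.21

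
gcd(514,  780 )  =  2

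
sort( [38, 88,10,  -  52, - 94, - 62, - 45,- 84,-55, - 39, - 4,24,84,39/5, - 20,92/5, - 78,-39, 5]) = [-94, - 84 , - 78,- 62, - 55, - 52, - 45, - 39,- 39,  -  20 , -4,5,39/5,10,92/5,24, 38,84,88]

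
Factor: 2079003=3^1 * 487^1* 1423^1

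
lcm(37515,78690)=3226290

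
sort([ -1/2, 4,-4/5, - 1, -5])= [-5,-1,-4/5, - 1/2, 4]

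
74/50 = 1+12/25 = 1.48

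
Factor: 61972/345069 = 2^2*3^(-2)*23^( - 1)*1667^ (-1)*15493^1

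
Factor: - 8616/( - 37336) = 3/13 =3^1*13^( - 1)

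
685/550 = 1 + 27/110  =  1.25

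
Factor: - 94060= - 2^2*5^1*4703^1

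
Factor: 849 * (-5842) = -2^1*3^1*23^1  *127^1*283^1 = - 4959858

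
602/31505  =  602/31505 = 0.02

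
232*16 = 3712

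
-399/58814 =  - 57/8402 = - 0.01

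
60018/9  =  6668+2/3= 6668.67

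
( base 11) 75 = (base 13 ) 64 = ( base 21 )3j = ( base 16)52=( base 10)82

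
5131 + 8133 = 13264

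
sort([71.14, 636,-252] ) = [ - 252,71.14,636 ]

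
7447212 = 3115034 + 4332178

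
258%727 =258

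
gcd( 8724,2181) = 2181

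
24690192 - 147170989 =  - 122480797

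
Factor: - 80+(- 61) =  - 3^1*47^1 =- 141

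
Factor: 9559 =11^2*79^1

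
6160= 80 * 77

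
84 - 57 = 27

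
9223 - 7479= 1744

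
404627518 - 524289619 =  - 119662101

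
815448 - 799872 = 15576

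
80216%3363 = 2867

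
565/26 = 565/26 = 21.73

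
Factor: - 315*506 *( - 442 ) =70450380 = 2^2 * 3^2*5^1*7^1* 11^1 * 13^1 * 17^1*23^1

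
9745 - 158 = 9587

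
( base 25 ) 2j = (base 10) 69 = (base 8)105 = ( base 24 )2L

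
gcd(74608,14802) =2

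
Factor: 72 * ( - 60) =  - 2^5* 3^3*5^1 = - 4320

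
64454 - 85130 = - 20676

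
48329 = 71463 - 23134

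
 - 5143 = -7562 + 2419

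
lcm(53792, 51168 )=2097888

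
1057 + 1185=2242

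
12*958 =11496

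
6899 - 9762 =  - 2863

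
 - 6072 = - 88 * 69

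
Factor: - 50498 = - 2^1*7^1*3607^1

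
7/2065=1/295 = 0.00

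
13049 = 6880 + 6169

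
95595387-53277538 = 42317849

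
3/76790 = 3/76790=0.00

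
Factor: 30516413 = 19^2 * 84533^1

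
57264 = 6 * 9544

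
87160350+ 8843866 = 96004216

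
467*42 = 19614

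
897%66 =39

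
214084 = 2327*92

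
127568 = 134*952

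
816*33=26928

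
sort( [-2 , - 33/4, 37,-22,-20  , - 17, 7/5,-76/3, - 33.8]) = [ - 33.8 ,-76/3,- 22,  -  20,-17, - 33/4,- 2,7/5, 37]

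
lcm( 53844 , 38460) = 269220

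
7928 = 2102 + 5826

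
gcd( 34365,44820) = 15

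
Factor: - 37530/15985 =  - 2^1*3^3 *23^( - 1 ) = - 54/23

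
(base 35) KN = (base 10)723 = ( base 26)11l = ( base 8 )1323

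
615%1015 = 615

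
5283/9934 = 5283/9934 = 0.53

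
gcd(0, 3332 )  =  3332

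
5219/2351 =5219/2351=2.22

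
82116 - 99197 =  -  17081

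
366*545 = 199470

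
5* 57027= 285135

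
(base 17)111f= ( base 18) g2e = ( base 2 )1010001110010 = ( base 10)5234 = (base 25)899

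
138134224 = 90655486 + 47478738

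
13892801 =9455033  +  4437768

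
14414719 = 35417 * 407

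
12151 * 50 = 607550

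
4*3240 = 12960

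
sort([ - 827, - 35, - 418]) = [ - 827, - 418, - 35 ] 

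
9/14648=9/14648 = 0.00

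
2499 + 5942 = 8441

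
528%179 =170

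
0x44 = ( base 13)53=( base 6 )152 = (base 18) 3E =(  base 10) 68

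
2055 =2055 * 1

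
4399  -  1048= 3351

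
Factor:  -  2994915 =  - 3^1 * 5^1*7^1*11^1*2593^1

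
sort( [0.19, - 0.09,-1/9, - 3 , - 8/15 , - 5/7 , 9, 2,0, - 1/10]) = [  -  3 ,  -  5/7, - 8/15, - 1/9, - 1/10, -0.09, 0,  0.19,  2,9]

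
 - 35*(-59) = 2065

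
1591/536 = 1591/536 = 2.97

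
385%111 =52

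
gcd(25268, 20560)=4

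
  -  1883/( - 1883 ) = 1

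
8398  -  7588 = 810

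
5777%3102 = 2675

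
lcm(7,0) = 0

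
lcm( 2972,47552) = 47552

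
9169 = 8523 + 646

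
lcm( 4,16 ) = 16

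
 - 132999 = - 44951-88048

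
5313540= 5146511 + 167029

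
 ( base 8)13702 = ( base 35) 4XR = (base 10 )6082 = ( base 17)140d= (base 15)1c07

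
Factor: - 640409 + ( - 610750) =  - 3^1*7^1*13^1*4583^1 = - 1251159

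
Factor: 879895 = 5^1*175979^1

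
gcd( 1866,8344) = 2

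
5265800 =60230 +5205570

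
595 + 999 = 1594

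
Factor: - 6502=  -  2^1*3251^1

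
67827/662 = 67827/662 =102.46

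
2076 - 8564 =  - 6488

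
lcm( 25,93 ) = 2325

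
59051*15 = 885765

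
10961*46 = 504206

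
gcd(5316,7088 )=1772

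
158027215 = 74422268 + 83604947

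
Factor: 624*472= 2^7 * 3^1*13^1*59^1  =  294528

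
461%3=2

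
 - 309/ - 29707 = 309/29707 = 0.01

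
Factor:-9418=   - 2^1 *17^1* 277^1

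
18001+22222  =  40223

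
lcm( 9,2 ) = 18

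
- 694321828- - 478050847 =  - 216270981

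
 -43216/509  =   - 43216/509  =  - 84.90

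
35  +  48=83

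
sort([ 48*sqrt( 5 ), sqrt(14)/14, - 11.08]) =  [-11.08, sqrt( 14) /14, 48*sqrt( 5)] 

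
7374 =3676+3698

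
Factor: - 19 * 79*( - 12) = 2^2*3^1 * 19^1*79^1 = 18012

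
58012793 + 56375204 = 114387997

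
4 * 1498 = 5992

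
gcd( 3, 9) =3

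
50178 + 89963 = 140141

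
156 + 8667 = 8823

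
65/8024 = 65/8024= 0.01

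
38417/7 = 5488 + 1/7 = 5488.14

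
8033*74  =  594442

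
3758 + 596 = 4354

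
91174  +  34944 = 126118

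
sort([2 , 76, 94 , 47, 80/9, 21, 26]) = [ 2, 80/9, 21, 26 , 47, 76,94 ] 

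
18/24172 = 9/12086= 0.00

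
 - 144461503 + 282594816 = 138133313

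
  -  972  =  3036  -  4008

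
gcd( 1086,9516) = 6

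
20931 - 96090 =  - 75159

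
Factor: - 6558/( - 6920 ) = 2^(-2)*3^1 * 5^( - 1)*173^( - 1)*1093^1  =  3279/3460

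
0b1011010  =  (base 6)230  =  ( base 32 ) 2Q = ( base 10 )90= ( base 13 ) 6c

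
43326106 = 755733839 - 712407733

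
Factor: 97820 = 2^2 * 5^1 * 67^1 *73^1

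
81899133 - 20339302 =61559831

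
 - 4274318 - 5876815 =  - 10151133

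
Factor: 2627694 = 2^1*3^3*48661^1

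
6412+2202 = 8614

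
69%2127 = 69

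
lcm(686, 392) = 2744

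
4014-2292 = 1722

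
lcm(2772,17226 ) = 241164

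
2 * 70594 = 141188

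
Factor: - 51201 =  - 3^2*5689^1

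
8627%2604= 815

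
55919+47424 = 103343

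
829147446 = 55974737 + 773172709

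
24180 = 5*4836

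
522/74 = 261/37 = 7.05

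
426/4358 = 213/2179=0.10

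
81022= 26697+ 54325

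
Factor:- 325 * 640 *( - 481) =2^7*5^3 * 13^2*37^1 =100048000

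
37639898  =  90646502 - 53006604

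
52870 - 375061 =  - 322191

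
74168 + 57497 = 131665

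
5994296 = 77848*77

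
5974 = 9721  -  3747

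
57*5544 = 316008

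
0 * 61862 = 0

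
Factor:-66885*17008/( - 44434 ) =43753080/1709 = 2^3*3^1*5^1 * 7^3*1063^1 *1709^(-1)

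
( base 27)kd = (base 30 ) ID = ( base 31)hq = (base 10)553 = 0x229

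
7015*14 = 98210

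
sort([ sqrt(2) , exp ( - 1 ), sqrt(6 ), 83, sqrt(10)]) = [ exp( - 1),sqrt ( 2 ), sqrt(6),sqrt(10), 83] 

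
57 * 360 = 20520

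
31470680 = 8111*3880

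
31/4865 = 31/4865 = 0.01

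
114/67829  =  114/67829 = 0.00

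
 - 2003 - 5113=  - 7116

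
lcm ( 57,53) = 3021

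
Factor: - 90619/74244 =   -  2^( - 2)*3^( - 1 )*23^( -1 )* 269^(  -  1 )*90619^1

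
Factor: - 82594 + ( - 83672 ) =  - 2^1*3^3*3079^1  =  - 166266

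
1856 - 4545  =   - 2689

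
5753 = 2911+2842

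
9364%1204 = 936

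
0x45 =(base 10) 69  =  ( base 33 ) 23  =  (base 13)54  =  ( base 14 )4D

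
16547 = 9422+7125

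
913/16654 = 83/1514 = 0.05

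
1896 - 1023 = 873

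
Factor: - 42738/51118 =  - 51/61 = - 3^1 * 17^1*61^( - 1)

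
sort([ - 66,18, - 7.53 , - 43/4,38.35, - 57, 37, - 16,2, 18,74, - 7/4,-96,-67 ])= [ - 96, -67, - 66 , - 57 , - 16 , - 43/4, - 7.53, - 7/4, 2, 18,18,  37,38.35, 74] 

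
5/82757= 5/82757  =  0.00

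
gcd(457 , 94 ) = 1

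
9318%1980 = 1398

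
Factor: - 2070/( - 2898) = 5/7 = 5^1*7^(-1 )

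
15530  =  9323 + 6207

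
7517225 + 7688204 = 15205429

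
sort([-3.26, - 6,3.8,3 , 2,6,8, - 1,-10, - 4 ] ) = [ - 10,  -  6, - 4 , - 3.26 , - 1,2,  3,3.8, 6, 8]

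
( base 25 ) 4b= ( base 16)6f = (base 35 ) 36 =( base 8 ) 157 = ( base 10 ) 111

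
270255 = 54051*5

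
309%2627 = 309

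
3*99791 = 299373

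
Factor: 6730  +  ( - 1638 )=2^2*19^1*67^1 = 5092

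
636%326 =310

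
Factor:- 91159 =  - 91159^1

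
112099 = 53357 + 58742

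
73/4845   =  73/4845 =0.02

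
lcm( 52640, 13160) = 52640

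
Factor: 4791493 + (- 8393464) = -3601971  =  - 3^2*467^1*857^1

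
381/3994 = 381/3994 = 0.10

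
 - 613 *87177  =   - 53439501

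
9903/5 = 9903/5 = 1980.60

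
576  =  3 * 192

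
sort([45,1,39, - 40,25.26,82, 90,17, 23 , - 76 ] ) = [ - 76, - 40,1,17,23,25.26,39,  45,82,  90]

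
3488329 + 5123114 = 8611443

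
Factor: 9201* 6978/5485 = 2^1*3^2*5^( - 1 )*1097^ (-1) * 1163^1* 3067^1= 64204578/5485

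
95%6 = 5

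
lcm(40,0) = 0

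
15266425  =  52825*289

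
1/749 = 1/749=   0.00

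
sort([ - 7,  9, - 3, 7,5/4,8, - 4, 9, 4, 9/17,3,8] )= [ - 7, - 4, - 3,9/17,5/4, 3, 4,7, 8,8, 9, 9 ] 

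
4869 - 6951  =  -2082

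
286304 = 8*35788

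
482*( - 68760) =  - 33142320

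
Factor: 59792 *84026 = 5024082592 = 2^5*37^1*101^1 *42013^1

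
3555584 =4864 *731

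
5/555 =1/111=0.01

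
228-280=-52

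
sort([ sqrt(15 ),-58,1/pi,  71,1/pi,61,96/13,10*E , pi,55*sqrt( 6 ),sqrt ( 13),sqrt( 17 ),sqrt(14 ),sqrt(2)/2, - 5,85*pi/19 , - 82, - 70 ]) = [-82, - 70, -58,  -  5, 1/pi,1/pi, sqrt(2 )/2,pi, sqrt(13) , sqrt(14 ),sqrt( 15 ),  sqrt( 17 ),96/13,85*pi/19,10*E, 61,71, 55*sqrt( 6) ] 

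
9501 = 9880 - 379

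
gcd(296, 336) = 8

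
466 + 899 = 1365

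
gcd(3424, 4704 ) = 32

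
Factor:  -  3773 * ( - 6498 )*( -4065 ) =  - 99661418010= - 2^1*3^3*5^1*7^3*11^1 * 19^2*271^1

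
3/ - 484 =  - 3/484 =- 0.01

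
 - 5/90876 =-1 + 90871/90876   =  -0.00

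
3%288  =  3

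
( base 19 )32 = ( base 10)59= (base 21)2h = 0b111011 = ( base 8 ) 73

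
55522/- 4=-13881 + 1/2 = - 13880.50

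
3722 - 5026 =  - 1304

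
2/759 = 2/759 = 0.00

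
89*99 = 8811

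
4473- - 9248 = 13721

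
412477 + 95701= 508178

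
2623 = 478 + 2145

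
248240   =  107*2320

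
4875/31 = 157 + 8/31 = 157.26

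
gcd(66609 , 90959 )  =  1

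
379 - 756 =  - 377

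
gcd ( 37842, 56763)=18921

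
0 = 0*4089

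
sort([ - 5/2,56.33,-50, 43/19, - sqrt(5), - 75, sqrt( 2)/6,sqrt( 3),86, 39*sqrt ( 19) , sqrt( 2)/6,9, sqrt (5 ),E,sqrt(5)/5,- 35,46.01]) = [ - 75, - 50, - 35, - 5/2,-sqrt(5 ), sqrt( 2)/6,sqrt( 2)/6,sqrt( 5)/5,sqrt(3),sqrt( 5 ),43/19,  E,  9, 46.01, 56.33 , 86, 39* sqrt(19) ]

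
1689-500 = 1189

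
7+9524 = 9531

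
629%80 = 69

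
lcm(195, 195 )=195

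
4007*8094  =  32432658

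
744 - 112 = 632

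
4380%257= 11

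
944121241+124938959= 1069060200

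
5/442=5/442 = 0.01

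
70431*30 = 2112930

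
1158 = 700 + 458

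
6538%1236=358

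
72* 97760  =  7038720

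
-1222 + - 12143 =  - 13365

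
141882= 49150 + 92732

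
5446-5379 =67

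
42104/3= 14034+2/3= 14034.67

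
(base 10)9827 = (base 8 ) 23143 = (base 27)DCQ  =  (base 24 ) H1B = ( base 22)K6F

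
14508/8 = 1813  +  1/2 = 1813.50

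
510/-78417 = -1 + 25969/26139 = - 0.01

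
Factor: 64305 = 3^2*5^1*1429^1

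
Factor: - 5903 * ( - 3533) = 3533^1*5903^1 = 20855299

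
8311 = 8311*1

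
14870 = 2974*5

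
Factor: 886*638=2^2*11^1*29^1*443^1  =  565268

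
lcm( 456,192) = 3648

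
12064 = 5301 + 6763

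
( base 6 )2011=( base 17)18e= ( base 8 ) 667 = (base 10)439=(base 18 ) 167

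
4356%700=156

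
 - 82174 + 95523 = 13349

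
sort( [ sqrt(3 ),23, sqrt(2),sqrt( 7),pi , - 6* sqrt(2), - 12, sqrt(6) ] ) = [ - 12, - 6*sqrt(2 ),sqrt(2), sqrt( 3), sqrt(6), sqrt(7), pi, 23 ]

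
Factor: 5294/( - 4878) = -3^( - 2 )*271^( - 1)*2647^1 = - 2647/2439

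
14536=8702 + 5834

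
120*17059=2047080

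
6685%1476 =781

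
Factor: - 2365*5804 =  - 2^2*5^1*  11^1 * 43^1*1451^1 = - 13726460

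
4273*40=170920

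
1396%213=118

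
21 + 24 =45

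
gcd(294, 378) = 42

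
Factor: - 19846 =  - 2^1*9923^1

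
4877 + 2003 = 6880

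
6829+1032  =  7861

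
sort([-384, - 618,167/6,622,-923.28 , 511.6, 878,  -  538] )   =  [ - 923.28, - 618,-538, - 384, 167/6,511.6,622,878]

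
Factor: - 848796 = - 2^2*3^1*13^1*5441^1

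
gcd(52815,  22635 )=7545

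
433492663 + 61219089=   494711752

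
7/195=7/195 = 0.04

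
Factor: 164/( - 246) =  - 2^1*3^(  -  1 ) = - 2/3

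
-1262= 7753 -9015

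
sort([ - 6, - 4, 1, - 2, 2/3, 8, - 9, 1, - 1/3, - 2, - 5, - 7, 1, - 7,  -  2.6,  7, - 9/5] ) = [ -9, - 7, - 7,-6, - 5, - 4, -2.6, - 2,  -  2, - 9/5, - 1/3, 2/3, 1,1, 1, 7,8] 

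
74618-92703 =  - 18085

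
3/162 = 1/54 = 0.02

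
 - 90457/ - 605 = 90457/605 = 149.52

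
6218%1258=1186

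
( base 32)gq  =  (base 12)38a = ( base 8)1032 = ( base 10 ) 538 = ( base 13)325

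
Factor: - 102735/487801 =-3^3 *5^1*641^(- 1 ) = -  135/641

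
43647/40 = 1091 + 7/40  =  1091.17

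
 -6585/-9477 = 2195/3159 = 0.69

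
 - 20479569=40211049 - 60690618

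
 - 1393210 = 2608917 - 4002127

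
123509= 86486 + 37023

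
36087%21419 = 14668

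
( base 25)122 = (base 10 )677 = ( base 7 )1655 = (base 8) 1245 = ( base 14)365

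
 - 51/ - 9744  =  17/3248 = 0.01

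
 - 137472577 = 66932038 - 204404615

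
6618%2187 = 57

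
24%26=24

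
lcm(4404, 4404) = 4404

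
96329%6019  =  25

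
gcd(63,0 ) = 63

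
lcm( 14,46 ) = 322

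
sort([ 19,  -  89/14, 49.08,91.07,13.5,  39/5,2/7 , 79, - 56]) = [ - 56, - 89/14,  2/7,39/5, 13.5, 19, 49.08,79, 91.07 ]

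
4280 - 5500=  - 1220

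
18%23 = 18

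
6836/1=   6836  =  6836.00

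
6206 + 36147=42353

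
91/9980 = 91/9980 = 0.01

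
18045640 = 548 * 32930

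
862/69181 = 862/69181 =0.01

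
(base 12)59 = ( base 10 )69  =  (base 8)105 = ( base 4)1011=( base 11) 63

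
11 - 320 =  - 309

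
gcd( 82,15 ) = 1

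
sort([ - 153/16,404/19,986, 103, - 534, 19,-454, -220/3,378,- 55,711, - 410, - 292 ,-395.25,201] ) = [-534,-454, - 410, - 395.25,-292, - 220/3, - 55,-153/16,19, 404/19, 103, 201,378,711 , 986 ]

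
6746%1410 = 1106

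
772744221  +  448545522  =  1221289743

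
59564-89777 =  -30213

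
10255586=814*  12599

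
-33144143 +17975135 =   -  15169008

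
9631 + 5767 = 15398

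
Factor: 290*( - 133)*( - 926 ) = 35715820= 2^2 * 5^1*7^1*19^1*29^1*463^1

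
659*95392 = 62863328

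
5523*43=237489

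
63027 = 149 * 423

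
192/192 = 1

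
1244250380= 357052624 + 887197756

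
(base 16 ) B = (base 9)12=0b1011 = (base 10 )11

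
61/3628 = 61/3628 = 0.02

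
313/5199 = 313/5199= 0.06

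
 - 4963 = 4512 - 9475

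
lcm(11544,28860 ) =57720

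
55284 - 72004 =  - 16720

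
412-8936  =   - 8524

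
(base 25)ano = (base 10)6849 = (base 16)1ac1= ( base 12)3b69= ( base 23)CLI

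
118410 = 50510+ 67900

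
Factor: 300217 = 331^1*907^1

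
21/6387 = 7/2129 =0.00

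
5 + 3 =8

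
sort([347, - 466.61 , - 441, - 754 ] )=[ - 754,  -  466.61,  -  441, 347]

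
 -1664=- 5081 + 3417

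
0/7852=0 = 0.00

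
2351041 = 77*30533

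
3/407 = 3/407 = 0.01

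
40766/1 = 40766 = 40766.00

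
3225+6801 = 10026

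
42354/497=42354/497 = 85.22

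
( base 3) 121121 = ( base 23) JB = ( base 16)1c0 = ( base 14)240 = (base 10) 448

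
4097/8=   512+1/8=512.12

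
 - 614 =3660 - 4274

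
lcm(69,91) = 6279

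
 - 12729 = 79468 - 92197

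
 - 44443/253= -44443/253 = - 175.66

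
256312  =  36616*7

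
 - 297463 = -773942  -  -476479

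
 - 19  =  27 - 46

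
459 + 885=1344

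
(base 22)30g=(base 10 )1468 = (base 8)2674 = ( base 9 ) 2011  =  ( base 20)3d8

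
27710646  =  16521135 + 11189511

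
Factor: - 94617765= -3^2*5^1*11^2*17377^1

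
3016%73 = 23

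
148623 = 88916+59707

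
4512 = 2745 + 1767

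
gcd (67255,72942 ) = 1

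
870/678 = 1 + 32/113 = 1.28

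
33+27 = 60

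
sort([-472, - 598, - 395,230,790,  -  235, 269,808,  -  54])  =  [-598,-472, - 395, - 235, - 54,230 , 269,790, 808]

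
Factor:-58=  -2^1*29^1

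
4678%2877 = 1801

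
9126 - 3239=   5887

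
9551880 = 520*18369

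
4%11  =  4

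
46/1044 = 23/522=0.04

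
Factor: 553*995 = 5^1 * 7^1*79^1*199^1 = 550235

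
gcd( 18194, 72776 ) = 18194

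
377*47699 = 17982523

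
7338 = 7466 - 128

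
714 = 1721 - 1007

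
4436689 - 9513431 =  - 5076742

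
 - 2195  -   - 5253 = 3058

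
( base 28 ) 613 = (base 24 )857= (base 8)11177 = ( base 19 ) d24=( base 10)4735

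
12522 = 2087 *6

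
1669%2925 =1669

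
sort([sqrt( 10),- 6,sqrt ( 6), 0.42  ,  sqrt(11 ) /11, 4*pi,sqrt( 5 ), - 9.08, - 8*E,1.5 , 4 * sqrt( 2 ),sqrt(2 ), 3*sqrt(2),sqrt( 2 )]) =[  -  8*E, - 9.08, - 6, sqrt(11 ) /11,0.42, sqrt(2), sqrt(2), 1.5,sqrt( 5), sqrt ( 6), sqrt(10 ) , 3*sqrt(2 ),4*sqrt( 2 ), 4*  pi] 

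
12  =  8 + 4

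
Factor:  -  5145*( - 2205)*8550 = 2^1*3^5*5^4*7^5*19^1 = 96997398750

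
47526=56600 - 9074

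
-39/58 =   -  1+ 19/58=- 0.67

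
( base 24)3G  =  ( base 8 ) 130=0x58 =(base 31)2Q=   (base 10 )88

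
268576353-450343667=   -  181767314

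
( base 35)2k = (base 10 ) 90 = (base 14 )66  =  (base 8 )132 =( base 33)2o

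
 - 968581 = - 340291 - 628290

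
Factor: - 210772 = -2^2 * 23^1*29^1 * 79^1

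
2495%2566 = 2495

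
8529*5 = 42645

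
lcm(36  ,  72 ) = 72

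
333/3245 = 333/3245 =0.10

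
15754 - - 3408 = 19162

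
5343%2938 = 2405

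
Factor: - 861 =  - 3^1 *7^1*41^1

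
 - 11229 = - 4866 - 6363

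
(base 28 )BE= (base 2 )101000010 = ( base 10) 322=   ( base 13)1BA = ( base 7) 640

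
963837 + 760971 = 1724808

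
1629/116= 14 + 5/116 = 14.04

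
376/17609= 376/17609=0.02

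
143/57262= 143/57262 = 0.00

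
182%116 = 66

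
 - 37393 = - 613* 61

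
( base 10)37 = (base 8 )45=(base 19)1i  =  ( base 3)1101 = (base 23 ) 1E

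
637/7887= 637/7887= 0.08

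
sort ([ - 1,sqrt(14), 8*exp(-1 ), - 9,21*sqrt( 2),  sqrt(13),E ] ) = [-9, - 1, E,8*exp(-1),sqrt(13 ),sqrt(14),21*sqrt(2)]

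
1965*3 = 5895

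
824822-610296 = 214526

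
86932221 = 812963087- 726030866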